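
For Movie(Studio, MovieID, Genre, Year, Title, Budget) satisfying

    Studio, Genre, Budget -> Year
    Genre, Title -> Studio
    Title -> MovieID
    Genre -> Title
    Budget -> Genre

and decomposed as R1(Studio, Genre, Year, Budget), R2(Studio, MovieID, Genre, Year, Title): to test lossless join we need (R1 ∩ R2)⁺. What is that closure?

Studio, MovieID, Genre, Year, Title

R1 ∩ R2 = {Studio, Genre, Year}.
Genre → Title applies, adding Title
Title → MovieID applies, adding MovieID
Closure: {Studio, MovieID, Genre, Year, Title}.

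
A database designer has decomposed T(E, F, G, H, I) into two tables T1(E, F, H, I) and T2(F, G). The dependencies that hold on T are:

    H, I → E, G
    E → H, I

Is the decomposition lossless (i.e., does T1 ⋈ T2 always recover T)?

Common attributes: T1 ∩ T2 = {F}.
No dependency enlarges {F}, so (F)⁺ = {F}.
The closure contains neither all of T1 = {E, F, H, I} nor all of T2 = {F, G}, so the common attributes are not a superkey of either fragment. The join is lossy.

No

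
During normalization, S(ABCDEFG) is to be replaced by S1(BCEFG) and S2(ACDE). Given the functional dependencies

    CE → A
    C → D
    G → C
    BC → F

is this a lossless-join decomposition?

Yes

Common attributes: S1 ∩ S2 = {CE}.
Closure of {CE}: CE → A applies, adding A; C → D applies, adding D. So (CE)⁺ = {ACDE}.
This closure contains every attribute of S2, so S1 ∩ S2 → S2. The join is lossless.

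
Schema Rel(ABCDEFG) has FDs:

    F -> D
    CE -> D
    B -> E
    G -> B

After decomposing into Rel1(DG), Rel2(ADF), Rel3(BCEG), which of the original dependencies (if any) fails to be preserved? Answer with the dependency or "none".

CE -> D

Check CE → D: no single fragment contains all of {CDE}, and the restricted closure of {CE} across the fragments never reaches {D}.
F → D is preserved.
B → E is preserved.
G → B is preserved.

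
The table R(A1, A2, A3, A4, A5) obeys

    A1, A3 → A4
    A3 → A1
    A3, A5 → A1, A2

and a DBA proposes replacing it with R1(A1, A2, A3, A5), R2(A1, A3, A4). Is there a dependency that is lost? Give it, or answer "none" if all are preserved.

A1, A3 → A4 lies within R2.
A3 → A1 lies within R1.
A3, A5 → A1, A2 lies within R1.
Every dependency is enforceable on the fragments, so the decomposition is dependency-preserving.

none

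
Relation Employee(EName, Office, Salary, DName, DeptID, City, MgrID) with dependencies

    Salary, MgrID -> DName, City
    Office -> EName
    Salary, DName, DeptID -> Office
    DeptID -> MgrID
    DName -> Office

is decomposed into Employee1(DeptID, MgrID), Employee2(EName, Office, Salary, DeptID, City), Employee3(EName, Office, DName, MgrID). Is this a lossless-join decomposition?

Chase test. Columns are EName, Office, Salary, DName, DeptID, City, MgrID; row i has aⱼ where attribute j ∈ Employeei, else bᵢⱼ.
Initial tableau (one row per fragment):
  row 1: b11 b12 b13 b14 a5 b16 a7
  row 2: a1 a2 a3 b24 a5 a6 b27
  row 3: a1 a2 b33 a4 b35 b36 a7
Rows 1 and 2 agree on DeptID; apply DeptID→MgrID and equate their MgrID entries.
No row becomes fully distinguished — the join is lossy.

No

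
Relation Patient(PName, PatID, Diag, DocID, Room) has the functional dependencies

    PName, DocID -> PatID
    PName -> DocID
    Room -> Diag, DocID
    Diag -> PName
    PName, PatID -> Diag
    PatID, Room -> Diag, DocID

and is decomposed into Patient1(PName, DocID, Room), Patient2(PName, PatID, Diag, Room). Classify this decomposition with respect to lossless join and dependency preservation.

Lossless test: (PName, Room)⁺ = {PName, PatID, Diag, DocID, Room}, which contains all of one fragment — lossless.
Dependency preservation: PName, DocID → PatID; Room → Diag, DocID; PatID, Room → Diag, DocID are not contained in any single fragment, but the restricted closure of each left-hand side across the fragments still reaches the right-hand side; the remaining FDs each lie inside some fragment. All dependencies are preserved.

lossless and dependency-preserving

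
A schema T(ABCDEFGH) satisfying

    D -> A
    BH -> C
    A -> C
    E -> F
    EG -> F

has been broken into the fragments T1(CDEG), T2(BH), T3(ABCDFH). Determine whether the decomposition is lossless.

No

Chase test. Columns are ABCDEFGH; row i has aⱼ where attribute j ∈ Ti, else bᵢⱼ.
Initial tableau (one row per fragment):
  row 1: b11 b12 a3 a4 a5 b16 a7 b18
  row 2: b21 a2 b23 b24 b25 b26 b27 a8
  row 3: a1 a2 a3 a4 b35 a6 b37 a8
Rows 1 and 3 agree on D; apply D→A and equate their A entries.
Rows 2 and 3 agree on BH; apply BH→C and equate their C entries.
No row becomes fully distinguished — the join is lossy.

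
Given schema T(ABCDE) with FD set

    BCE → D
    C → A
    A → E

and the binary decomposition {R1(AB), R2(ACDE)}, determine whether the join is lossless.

No

Common attributes: R1 ∩ R2 = {A}.
Closure of {A}: A → E applies, adding E. So (A)⁺ = {AE}.
The closure contains neither all of R1 = {AB} nor all of R2 = {ACDE}, so the common attributes are not a superkey of either fragment. The join is lossy.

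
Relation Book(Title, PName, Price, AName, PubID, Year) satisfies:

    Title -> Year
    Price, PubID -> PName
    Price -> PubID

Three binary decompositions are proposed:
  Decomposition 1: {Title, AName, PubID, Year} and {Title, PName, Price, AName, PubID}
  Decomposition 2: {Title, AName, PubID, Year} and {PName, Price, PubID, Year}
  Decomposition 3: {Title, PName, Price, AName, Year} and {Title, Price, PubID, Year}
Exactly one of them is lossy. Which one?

Decomposition 2

Decomposition 1: common = {Title, AName, PubID}, closure = {Title, AName, PubID, Year} → lossless.
Decomposition 2: common = {PubID, Year}, closure = {PubID, Year} → lossy.
Decomposition 3: common = {Title, Price, Year}, closure = {Title, PName, Price, PubID, Year} → lossless.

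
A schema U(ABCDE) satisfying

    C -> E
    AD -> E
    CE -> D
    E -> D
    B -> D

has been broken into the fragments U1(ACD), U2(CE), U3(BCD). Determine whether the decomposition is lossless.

No

Chase test. Columns are ABCDE; row i has aⱼ where attribute j ∈ Ui, else bᵢⱼ.
Initial tableau (one row per fragment):
  row 1: a1 b12 a3 a4 b15
  row 2: b21 b22 a3 b24 a5
  row 3: b31 a2 a3 a4 b35
Rows 1 and 2 agree on C; apply C→E and equate their E entries.
Rows 1 and 3 agree on C; apply C→E and equate their E entries.
Rows 1 and 2 agree on CE; apply CE→D and equate their D entries.
No row becomes fully distinguished — the join is lossy.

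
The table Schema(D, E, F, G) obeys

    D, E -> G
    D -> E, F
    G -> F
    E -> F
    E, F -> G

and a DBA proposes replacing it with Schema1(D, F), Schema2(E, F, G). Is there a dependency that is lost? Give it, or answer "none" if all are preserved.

D -> E, F

Check D → E, F: no single fragment contains all of {D, E, F}, and the restricted closure of {D} across the fragments never reaches {E, F}.
D, E → G is preserved.
G → F is preserved.
E → F is preserved.
E, F → G is preserved.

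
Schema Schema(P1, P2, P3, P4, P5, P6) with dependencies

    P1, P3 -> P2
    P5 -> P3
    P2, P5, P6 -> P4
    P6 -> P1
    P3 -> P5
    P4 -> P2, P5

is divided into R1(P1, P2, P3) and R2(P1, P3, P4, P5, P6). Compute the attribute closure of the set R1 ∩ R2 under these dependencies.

R1 ∩ R2 = {P1, P3}.
P1, P3 → P2 applies, adding P2
P3 → P5 applies, adding P5
Closure: {P1, P2, P3, P5}.

P1, P2, P3, P5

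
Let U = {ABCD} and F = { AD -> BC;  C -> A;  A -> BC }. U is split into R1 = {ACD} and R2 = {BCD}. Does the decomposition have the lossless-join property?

Common attributes: R1 ∩ R2 = {CD}.
Closure of {CD}: C → A applies, adding A; A → BC applies, adding B. So (CD)⁺ = {ABCD}.
This closure contains every attribute of R1, so R1 ∩ R2 → R1. The join is lossless.

Yes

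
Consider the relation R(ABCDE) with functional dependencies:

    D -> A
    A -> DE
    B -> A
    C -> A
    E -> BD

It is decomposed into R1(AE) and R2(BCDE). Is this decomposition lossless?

Yes

Common attributes: R1 ∩ R2 = {E}.
Closure of {E}: E → BD applies, adding BD; D → A applies, adding A. So (E)⁺ = {ABDE}.
This closure contains every attribute of R1, so R1 ∩ R2 → R1. The join is lossless.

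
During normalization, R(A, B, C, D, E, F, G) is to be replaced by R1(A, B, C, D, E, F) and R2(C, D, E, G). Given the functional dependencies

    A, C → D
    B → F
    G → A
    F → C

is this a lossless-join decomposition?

Common attributes: R1 ∩ R2 = {C, D, E}.
No dependency enlarges {C, D, E}, so (C, D, E)⁺ = {C, D, E}.
The closure contains neither all of R1 = {A, B, C, D, E, F} nor all of R2 = {C, D, E, G}, so the common attributes are not a superkey of either fragment. The join is lossy.

No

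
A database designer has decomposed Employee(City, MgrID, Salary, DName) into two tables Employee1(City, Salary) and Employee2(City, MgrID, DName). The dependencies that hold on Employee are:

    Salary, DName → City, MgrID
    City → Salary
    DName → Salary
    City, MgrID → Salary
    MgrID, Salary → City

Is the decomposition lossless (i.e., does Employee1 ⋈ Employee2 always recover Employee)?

Common attributes: Employee1 ∩ Employee2 = {City}.
Closure of {City}: City → Salary applies, adding Salary. So (City)⁺ = {City, Salary}.
This closure contains every attribute of Employee1, so Employee1 ∩ Employee2 → Employee1. The join is lossless.

Yes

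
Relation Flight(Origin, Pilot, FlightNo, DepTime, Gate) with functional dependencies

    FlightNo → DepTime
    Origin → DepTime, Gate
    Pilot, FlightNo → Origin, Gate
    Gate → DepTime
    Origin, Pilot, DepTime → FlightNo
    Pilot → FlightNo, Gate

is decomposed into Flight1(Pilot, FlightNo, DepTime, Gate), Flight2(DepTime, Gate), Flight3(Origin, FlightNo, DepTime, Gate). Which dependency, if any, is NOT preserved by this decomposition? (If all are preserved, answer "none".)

Pilot, FlightNo → Origin, Gate

Check Pilot, FlightNo → Origin, Gate: no single fragment contains all of {Origin, Pilot, FlightNo, Gate}, and the restricted closure of {Pilot, FlightNo} across the fragments never reaches {Origin, Gate}.
FlightNo → DepTime is preserved.
Origin → DepTime, Gate is preserved.
Gate → DepTime is preserved.
Origin, Pilot, DepTime → FlightNo is preserved.
Pilot → FlightNo, Gate is preserved.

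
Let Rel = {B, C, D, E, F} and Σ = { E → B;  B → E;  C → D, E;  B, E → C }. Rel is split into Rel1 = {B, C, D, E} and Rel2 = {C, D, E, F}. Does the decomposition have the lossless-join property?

Common attributes: Rel1 ∩ Rel2 = {C, D, E}.
Closure of {C, D, E}: E → B applies, adding B. So (C, D, E)⁺ = {B, C, D, E}.
This closure contains every attribute of Rel1, so Rel1 ∩ Rel2 → Rel1. The join is lossless.

Yes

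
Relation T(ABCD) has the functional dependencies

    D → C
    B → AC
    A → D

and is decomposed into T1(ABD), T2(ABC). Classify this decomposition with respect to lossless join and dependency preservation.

lossless but not dependency-preserving

Lossless test: (AB)⁺ = {ABCD}, which contains all of one fragment — lossless.
Dependency preservation: the restricted closure of {D} across the fragments never reaches {C}, so D → C cannot be enforced without a join — not preserved.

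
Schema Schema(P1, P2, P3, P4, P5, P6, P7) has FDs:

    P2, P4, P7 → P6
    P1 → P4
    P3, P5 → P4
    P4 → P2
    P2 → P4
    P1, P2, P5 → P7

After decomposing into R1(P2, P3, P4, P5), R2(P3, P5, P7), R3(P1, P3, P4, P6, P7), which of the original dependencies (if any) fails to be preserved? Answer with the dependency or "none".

Check P1, P2, P5 → P7: no single fragment contains all of {P1, P2, P5, P7}, and the restricted closure of {P1, P2, P5} across the fragments never reaches {P7}.
P2, P4, P7 → P6 is preserved.
P1 → P4 is preserved.
P3, P5 → P4 is preserved.
P4 → P2 is preserved.
P2 → P4 is preserved.

P1, P2, P5 → P7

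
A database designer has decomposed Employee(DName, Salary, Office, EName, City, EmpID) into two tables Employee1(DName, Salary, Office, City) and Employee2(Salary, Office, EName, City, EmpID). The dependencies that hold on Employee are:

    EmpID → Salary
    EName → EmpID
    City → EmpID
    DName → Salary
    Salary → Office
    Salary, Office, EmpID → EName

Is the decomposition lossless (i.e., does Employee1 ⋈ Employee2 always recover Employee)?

Common attributes: Employee1 ∩ Employee2 = {Salary, Office, City}.
Closure of {Salary, Office, City}: City → EmpID applies, adding EmpID; Salary, Office, EmpID → EName applies, adding EName. So (Salary, Office, City)⁺ = {Salary, Office, EName, City, EmpID}.
This closure contains every attribute of Employee2, so Employee1 ∩ Employee2 → Employee2. The join is lossless.

Yes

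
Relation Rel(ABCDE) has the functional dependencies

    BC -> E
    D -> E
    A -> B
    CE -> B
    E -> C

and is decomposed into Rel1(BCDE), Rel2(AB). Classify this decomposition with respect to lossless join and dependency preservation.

lossy but dependency-preserving

Lossless test: (B)⁺ = {B}, which is a superkey of neither fragment — lossy.
Dependency preservation: every FD's attributes lie within a single fragment, so each can be enforced locally — preserved.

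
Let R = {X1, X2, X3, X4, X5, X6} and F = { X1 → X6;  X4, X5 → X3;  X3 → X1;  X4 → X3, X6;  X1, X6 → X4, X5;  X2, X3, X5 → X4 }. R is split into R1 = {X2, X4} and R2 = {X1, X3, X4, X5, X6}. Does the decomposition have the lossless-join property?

Common attributes: R1 ∩ R2 = {X4}.
Closure of {X4}: X4 → X3, X6 applies, adding X3, X6; X3 → X1 applies, adding X1; X1, X6 → X4, X5 applies, adding X5. So (X4)⁺ = {X1, X3, X4, X5, X6}.
This closure contains every attribute of R2, so R1 ∩ R2 → R2. The join is lossless.

Yes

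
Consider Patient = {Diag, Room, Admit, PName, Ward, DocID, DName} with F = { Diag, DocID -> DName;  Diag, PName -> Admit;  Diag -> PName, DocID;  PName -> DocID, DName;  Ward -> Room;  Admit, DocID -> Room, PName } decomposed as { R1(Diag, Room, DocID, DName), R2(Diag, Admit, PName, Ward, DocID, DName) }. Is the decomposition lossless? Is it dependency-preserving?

lossless but not dependency-preserving

Lossless test: (Diag, DocID, DName)⁺ = {Diag, Room, Admit, PName, DocID, DName}, which contains all of one fragment — lossless.
Dependency preservation: the restricted closure of {Ward} across the fragments never reaches {Room}, so Ward → Room cannot be enforced without a join — not preserved.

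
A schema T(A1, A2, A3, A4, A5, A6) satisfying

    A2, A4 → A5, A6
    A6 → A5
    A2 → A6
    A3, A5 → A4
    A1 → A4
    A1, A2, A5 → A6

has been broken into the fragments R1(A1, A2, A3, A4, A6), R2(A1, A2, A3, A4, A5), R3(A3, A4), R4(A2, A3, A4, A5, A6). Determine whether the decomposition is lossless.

Chase test. Columns are A1, A2, A3, A4, A5, A6; row i has aⱼ where attribute j ∈ Ri, else bᵢⱼ.
Initial tableau (one row per fragment):
  row 1: a1 a2 a3 a4 b15 a6
  row 2: a1 a2 a3 a4 a5 b26
  row 3: b31 b32 a3 a4 b35 b36
  row 4: b41 a2 a3 a4 a5 a6
Rows 1 and 2 agree on A2, A4; apply A2, A4→A5, A6 and equate their A5, A6 entries.
Row 1 is now all distinguished symbols — the join is lossless.

Yes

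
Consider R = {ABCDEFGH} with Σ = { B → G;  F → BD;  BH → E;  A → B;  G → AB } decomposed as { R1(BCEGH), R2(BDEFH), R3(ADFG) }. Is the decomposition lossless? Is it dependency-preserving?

lossy but dependency-preserving

Lossless test (chase): Rows 1 and 2 agree on B; apply B→G and equate their G entries. Rows 2 and 3 agree on F; apply F→BD and equate their BD entries. Rows 1 and 2 agree on G; apply G→AB and equate their AB entries. Rows 1 and 3 agree on G; apply G→AB and equate their AB entries. No row becomes fully distinguished — the join is lossy.
Dependency preservation: A → B; G → AB are not contained in any single fragment, but the restricted closure of each left-hand side across the fragments still reaches the right-hand side; the remaining FDs each lie inside some fragment. All dependencies are preserved.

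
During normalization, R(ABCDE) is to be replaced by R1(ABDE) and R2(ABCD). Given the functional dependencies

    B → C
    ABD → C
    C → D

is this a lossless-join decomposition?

Common attributes: R1 ∩ R2 = {ABD}.
Closure of {ABD}: B → C applies, adding C. So (ABD)⁺ = {ABCD}.
This closure contains every attribute of R2, so R1 ∩ R2 → R2. The join is lossless.

Yes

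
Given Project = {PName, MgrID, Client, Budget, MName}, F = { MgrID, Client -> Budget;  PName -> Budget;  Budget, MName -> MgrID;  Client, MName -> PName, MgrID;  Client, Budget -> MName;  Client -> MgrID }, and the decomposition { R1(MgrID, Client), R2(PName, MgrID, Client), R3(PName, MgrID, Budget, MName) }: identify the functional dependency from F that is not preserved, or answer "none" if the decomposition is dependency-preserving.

Check Client, Budget → MName: no single fragment contains all of {Client, Budget, MName}, and the restricted closure of {Client, Budget} across the fragments never reaches {MName}.
MgrID, Client → Budget is preserved.
PName → Budget is preserved.
Budget, MName → MgrID is preserved.
Client, MName → PName, MgrID is preserved.
Client → MgrID is preserved.

Client, Budget -> MName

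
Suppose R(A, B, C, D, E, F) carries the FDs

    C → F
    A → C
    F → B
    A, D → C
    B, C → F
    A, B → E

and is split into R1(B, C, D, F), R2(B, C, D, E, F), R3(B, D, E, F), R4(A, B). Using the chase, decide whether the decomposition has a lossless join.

No

Chase test. Columns are A, B, C, D, E, F; row i has aⱼ where attribute j ∈ Ri, else bᵢⱼ.
Initial tableau (one row per fragment):
  row 1: b11 a2 a3 a4 b15 a6
  row 2: b21 a2 a3 a4 a5 a6
  row 3: b31 a2 b33 a4 a5 a6
  row 4: a1 a2 b43 b44 b45 b46
No row becomes fully distinguished — the join is lossy.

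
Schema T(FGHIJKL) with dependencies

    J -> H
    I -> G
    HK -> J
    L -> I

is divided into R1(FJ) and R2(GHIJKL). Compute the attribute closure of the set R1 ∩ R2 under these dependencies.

R1 ∩ R2 = {J}.
J → H applies, adding H
Closure: {HJ}.

HJ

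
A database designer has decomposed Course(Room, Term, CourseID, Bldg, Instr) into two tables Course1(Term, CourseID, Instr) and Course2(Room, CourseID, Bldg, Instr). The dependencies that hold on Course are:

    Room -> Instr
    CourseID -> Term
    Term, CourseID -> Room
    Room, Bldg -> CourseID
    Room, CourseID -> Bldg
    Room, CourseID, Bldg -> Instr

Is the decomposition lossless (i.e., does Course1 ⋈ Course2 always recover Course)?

Yes

Common attributes: Course1 ∩ Course2 = {CourseID, Instr}.
Closure of {CourseID, Instr}: CourseID → Term applies, adding Term; Term, CourseID → Room applies, adding Room; Room, CourseID → Bldg applies, adding Bldg. So (CourseID, Instr)⁺ = {Room, Term, CourseID, Bldg, Instr}.
This closure contains every attribute of Course1, so Course1 ∩ Course2 → Course1. The join is lossless.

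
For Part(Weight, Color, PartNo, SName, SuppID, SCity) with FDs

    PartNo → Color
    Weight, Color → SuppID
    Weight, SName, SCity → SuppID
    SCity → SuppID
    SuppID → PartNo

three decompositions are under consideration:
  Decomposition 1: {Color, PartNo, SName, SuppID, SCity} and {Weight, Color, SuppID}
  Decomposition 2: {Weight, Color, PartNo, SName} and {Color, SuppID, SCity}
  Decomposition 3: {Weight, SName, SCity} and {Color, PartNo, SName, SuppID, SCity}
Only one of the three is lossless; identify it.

Decomposition 3

Decomposition 1: common = {Color, SuppID}, closure = {Color, PartNo, SuppID} → lossy.
Decomposition 2: common = {Color}, closure = {Color} → lossy.
Decomposition 3: common = {SName, SCity}, closure = {Color, PartNo, SName, SuppID, SCity} → lossless.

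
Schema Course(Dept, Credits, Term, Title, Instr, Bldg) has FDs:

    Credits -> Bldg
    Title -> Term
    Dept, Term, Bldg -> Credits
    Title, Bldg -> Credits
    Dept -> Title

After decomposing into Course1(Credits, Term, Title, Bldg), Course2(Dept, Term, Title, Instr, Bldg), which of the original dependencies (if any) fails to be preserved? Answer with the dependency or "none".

none

Credits → Bldg lies within Course1.
Title → Term lies within Course1.
Dept, Term, Bldg → Credits: restricted closure across fragments reaches Credits.
Title, Bldg → Credits lies within Course1.
Dept → Title lies within Course2.
Every dependency is enforceable on the fragments, so the decomposition is dependency-preserving.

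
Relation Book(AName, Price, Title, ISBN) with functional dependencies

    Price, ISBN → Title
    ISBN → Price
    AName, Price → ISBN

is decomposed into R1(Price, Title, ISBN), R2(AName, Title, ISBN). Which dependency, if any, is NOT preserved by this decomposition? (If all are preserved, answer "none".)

Check AName, Price → ISBN: no single fragment contains all of {AName, Price, ISBN}, and the restricted closure of {AName, Price} across the fragments never reaches {ISBN}.
Price, ISBN → Title is preserved.
ISBN → Price is preserved.

AName, Price → ISBN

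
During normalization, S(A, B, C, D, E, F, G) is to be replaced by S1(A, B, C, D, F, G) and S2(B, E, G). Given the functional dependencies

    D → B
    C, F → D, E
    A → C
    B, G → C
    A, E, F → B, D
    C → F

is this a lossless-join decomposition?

Common attributes: S1 ∩ S2 = {B, G}.
Closure of {B, G}: B, G → C applies, adding C; C → F applies, adding F; C, F → D, E applies, adding D, E. So (B, G)⁺ = {B, C, D, E, F, G}.
This closure contains every attribute of S2, so S1 ∩ S2 → S2. The join is lossless.

Yes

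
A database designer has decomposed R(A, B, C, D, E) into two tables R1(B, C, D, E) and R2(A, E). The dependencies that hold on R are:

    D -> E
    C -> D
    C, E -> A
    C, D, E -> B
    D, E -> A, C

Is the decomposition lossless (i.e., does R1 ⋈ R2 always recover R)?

No

Common attributes: R1 ∩ R2 = {E}.
No dependency enlarges {E}, so (E)⁺ = {E}.
The closure contains neither all of R1 = {B, C, D, E} nor all of R2 = {A, E}, so the common attributes are not a superkey of either fragment. The join is lossy.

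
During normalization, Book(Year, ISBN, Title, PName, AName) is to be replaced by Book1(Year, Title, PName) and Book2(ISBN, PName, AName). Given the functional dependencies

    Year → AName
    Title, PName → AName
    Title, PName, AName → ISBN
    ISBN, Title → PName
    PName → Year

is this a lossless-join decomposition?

No

Common attributes: Book1 ∩ Book2 = {PName}.
Closure of {PName}: PName → Year applies, adding Year; Year → AName applies, adding AName. So (PName)⁺ = {Year, PName, AName}.
The closure contains neither all of Book1 = {Year, Title, PName} nor all of Book2 = {ISBN, PName, AName}, so the common attributes are not a superkey of either fragment. The join is lossy.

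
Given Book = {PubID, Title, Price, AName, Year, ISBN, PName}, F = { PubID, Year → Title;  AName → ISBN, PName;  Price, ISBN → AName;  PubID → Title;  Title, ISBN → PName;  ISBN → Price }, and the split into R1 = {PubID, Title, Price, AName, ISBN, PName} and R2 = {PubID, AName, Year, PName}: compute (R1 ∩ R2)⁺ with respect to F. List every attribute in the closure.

R1 ∩ R2 = {PubID, AName, PName}.
AName → ISBN, PName applies, adding ISBN
PubID → Title applies, adding Title
ISBN → Price applies, adding Price
Closure: {PubID, Title, Price, AName, ISBN, PName}.

PubID, Title, Price, AName, ISBN, PName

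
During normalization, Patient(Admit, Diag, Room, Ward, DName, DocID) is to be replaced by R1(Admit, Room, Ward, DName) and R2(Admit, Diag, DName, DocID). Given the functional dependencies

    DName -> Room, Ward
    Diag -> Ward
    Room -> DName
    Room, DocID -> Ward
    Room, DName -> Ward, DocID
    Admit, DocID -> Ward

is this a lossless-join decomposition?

Yes

Common attributes: R1 ∩ R2 = {Admit, DName}.
Closure of {Admit, DName}: DName → Room, Ward applies, adding Room, Ward; Room, DName → Ward, DocID applies, adding DocID. So (Admit, DName)⁺ = {Admit, Room, Ward, DName, DocID}.
This closure contains every attribute of R1, so R1 ∩ R2 → R1. The join is lossless.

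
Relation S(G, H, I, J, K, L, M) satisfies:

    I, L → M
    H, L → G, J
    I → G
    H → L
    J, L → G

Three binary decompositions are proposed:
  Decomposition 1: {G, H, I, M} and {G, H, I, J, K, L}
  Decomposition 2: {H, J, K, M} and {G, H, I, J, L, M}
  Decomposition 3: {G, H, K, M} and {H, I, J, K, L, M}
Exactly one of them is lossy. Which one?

Decomposition 2

Decomposition 1: common = {G, H, I}, closure = {G, H, I, J, L, M} → lossless.
Decomposition 2: common = {H, J, M}, closure = {G, H, J, L, M} → lossy.
Decomposition 3: common = {H, K, M}, closure = {G, H, J, K, L, M} → lossless.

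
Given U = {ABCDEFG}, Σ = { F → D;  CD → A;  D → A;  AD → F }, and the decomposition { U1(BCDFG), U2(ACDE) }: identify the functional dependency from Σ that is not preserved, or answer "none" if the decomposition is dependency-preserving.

F → D lies within U1.
CD → A lies within U2.
D → A lies within U2.
AD → F: restricted closure across fragments reaches F.
Every dependency is enforceable on the fragments, so the decomposition is dependency-preserving.

none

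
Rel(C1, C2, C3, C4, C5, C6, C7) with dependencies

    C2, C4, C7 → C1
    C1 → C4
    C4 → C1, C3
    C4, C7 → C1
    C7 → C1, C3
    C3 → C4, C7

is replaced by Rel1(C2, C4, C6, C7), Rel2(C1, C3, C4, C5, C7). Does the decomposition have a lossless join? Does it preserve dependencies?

Lossless test: (C4, C7)⁺ = {C1, C3, C4, C7}, which is a superkey of neither fragment — lossy.
Dependency preservation: C2, C4, C7 → C1 is not contained in any single fragment, but the restricted closure of its left-hand side across the fragments still reaches the right-hand side; the remaining FDs each lie inside some fragment. All dependencies are preserved.

lossy but dependency-preserving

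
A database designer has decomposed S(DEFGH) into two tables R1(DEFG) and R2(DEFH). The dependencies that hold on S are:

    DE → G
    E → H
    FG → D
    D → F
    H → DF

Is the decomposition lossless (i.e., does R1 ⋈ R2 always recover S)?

Common attributes: R1 ∩ R2 = {DEF}.
Closure of {DEF}: DE → G applies, adding G; E → H applies, adding H. So (DEF)⁺ = {DEFGH}.
This closure contains every attribute of R1, so R1 ∩ R2 → R1. The join is lossless.

Yes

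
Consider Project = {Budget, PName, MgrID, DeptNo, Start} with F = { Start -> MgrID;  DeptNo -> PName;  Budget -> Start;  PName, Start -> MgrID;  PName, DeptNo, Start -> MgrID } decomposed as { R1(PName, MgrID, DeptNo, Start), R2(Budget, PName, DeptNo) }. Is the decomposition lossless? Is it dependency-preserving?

lossy and not dependency-preserving

Lossless test: (PName, DeptNo)⁺ = {PName, DeptNo}, which is a superkey of neither fragment — lossy.
Dependency preservation: the restricted closure of {Budget} across the fragments never reaches {Start}, so Budget → Start cannot be enforced without a join — not preserved.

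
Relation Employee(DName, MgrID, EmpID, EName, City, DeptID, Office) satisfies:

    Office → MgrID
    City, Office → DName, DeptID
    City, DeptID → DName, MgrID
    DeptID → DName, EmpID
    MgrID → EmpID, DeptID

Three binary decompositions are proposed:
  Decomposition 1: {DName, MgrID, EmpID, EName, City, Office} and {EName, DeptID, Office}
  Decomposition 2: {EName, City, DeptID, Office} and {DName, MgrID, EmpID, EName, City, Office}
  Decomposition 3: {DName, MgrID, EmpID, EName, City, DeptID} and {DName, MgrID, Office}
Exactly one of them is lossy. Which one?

Decomposition 3

Decomposition 1: common = {EName, Office}, closure = {DName, MgrID, EmpID, EName, DeptID, Office} → lossless.
Decomposition 2: common = {EName, City, Office}, closure = {DName, MgrID, EmpID, EName, City, DeptID, Office} → lossless.
Decomposition 3: common = {DName, MgrID}, closure = {DName, MgrID, EmpID, DeptID} → lossy.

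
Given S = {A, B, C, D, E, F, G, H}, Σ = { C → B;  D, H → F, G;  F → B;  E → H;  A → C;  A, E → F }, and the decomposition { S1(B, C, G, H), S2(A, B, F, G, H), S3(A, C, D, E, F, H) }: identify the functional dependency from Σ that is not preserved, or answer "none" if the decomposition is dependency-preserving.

Check D, H → F, G: no single fragment contains all of {D, F, G, H}, and the restricted closure of {D, H} across the fragments never reaches {F, G}.
C → B is preserved.
F → B is preserved.
E → H is preserved.
A → C is preserved.
A, E → F is preserved.

D, H → F, G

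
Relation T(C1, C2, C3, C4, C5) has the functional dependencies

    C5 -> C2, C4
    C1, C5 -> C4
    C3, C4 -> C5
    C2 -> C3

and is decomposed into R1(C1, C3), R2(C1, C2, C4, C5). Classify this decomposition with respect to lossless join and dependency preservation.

lossy and not dependency-preserving

Lossless test: (C1)⁺ = {C1}, which is a superkey of neither fragment — lossy.
Dependency preservation: the restricted closure of {C3, C4} across the fragments never reaches {C5}, so C3, C4 → C5 cannot be enforced without a join — not preserved.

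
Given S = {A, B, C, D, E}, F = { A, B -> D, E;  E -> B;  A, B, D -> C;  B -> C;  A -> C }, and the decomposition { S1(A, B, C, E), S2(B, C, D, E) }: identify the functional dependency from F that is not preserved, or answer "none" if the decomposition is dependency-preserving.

A, B -> D, E

Check A, B → D, E: no single fragment contains all of {A, B, D, E}, and the restricted closure of {A, B} across the fragments never reaches {D, E}.
E → B is preserved.
A, B, D → C is preserved.
B → C is preserved.
A → C is preserved.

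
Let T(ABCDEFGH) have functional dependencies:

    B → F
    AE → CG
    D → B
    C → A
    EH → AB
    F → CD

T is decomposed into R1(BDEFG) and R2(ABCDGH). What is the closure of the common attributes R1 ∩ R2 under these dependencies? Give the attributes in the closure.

ABCDFG

R1 ∩ R2 = {BDG}.
B → F applies, adding F
F → CD applies, adding C
C → A applies, adding A
Closure: {ABCDFG}.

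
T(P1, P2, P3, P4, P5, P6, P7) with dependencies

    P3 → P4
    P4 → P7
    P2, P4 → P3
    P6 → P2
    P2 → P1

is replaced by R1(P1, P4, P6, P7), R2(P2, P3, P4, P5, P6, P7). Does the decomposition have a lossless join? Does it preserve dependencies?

lossless but not dependency-preserving

Lossless test: (P4, P6, P7)⁺ = {P1, P2, P3, P4, P6, P7}, which contains all of one fragment — lossless.
Dependency preservation: the restricted closure of {P2} across the fragments never reaches {P1}, so P2 → P1 cannot be enforced without a join — not preserved.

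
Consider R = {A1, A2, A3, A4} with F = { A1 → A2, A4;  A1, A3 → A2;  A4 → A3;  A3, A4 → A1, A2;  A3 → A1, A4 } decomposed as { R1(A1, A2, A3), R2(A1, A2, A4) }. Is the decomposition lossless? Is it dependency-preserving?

lossless and dependency-preserving

Lossless test: (A1, A2)⁺ = {A1, A2, A3, A4}, which contains all of one fragment — lossless.
Dependency preservation: A4 → A3; A3, A4 → A1, A2; A3 → A1, A4 are not contained in any single fragment, but the restricted closure of each left-hand side across the fragments still reaches the right-hand side; the remaining FDs each lie inside some fragment. All dependencies are preserved.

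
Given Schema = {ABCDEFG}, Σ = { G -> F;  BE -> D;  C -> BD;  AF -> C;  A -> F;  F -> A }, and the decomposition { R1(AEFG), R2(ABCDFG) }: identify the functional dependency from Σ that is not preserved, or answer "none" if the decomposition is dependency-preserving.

Check BE → D: no single fragment contains all of {BDE}, and the restricted closure of {BE} across the fragments never reaches {D}.
G → F is preserved.
C → BD is preserved.
AF → C is preserved.
A → F is preserved.
F → A is preserved.

BE -> D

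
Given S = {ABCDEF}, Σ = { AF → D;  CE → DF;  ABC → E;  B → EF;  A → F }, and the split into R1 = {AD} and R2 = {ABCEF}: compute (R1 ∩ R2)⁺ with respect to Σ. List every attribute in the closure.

R1 ∩ R2 = {A}.
A → F applies, adding F
AF → D applies, adding D
Closure: {ADF}.

ADF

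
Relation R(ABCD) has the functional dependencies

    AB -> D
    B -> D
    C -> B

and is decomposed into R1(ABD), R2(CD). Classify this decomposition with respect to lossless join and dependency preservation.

lossy and not dependency-preserving

Lossless test: (D)⁺ = {D}, which is a superkey of neither fragment — lossy.
Dependency preservation: the restricted closure of {C} across the fragments never reaches {B}, so C → B cannot be enforced without a join — not preserved.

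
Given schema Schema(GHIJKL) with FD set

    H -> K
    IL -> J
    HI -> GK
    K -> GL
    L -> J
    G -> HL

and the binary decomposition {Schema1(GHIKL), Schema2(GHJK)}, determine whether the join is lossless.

Common attributes: Schema1 ∩ Schema2 = {GHK}.
Closure of {GHK}: K → GL applies, adding L; L → J applies, adding J. So (GHK)⁺ = {GHJKL}.
This closure contains every attribute of Schema2, so Schema1 ∩ Schema2 → Schema2. The join is lossless.

Yes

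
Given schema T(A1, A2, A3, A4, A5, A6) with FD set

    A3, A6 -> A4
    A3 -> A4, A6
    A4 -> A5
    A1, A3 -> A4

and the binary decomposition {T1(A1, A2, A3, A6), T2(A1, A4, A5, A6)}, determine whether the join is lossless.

Common attributes: T1 ∩ T2 = {A1, A6}.
No dependency enlarges {A1, A6}, so (A1, A6)⁺ = {A1, A6}.
The closure contains neither all of T1 = {A1, A2, A3, A6} nor all of T2 = {A1, A4, A5, A6}, so the common attributes are not a superkey of either fragment. The join is lossy.

No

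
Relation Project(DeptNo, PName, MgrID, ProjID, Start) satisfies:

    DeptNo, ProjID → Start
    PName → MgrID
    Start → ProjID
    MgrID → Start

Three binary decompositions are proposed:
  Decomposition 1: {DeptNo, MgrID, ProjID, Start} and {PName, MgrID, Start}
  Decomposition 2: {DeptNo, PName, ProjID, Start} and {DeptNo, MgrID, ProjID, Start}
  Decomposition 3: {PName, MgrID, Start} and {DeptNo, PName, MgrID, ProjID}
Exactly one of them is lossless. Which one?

Decomposition 3

Decomposition 1: common = {MgrID, Start}, closure = {MgrID, ProjID, Start} → lossy.
Decomposition 2: common = {DeptNo, ProjID, Start}, closure = {DeptNo, ProjID, Start} → lossy.
Decomposition 3: common = {PName, MgrID}, closure = {PName, MgrID, ProjID, Start} → lossless.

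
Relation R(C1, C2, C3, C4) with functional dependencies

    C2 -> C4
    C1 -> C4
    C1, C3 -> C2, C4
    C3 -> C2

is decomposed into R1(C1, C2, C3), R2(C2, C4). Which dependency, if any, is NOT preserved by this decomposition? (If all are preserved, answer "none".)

C1 -> C4

Check C1 → C4: no single fragment contains all of {C1, C4}, and the restricted closure of {C1} across the fragments never reaches {C4}.
C2 → C4 is preserved.
C1, C3 → C2, C4 is preserved.
C3 → C2 is preserved.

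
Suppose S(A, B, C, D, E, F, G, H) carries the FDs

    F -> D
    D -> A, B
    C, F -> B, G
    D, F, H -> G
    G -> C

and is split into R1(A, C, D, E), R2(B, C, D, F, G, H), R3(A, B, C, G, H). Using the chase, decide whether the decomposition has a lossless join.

No

Chase test. Columns are A, B, C, D, E, F, G, H; row i has aⱼ where attribute j ∈ Ri, else bᵢⱼ.
Initial tableau (one row per fragment):
  row 1: a1 b12 a3 a4 a5 b16 b17 b18
  row 2: b21 a2 a3 a4 b25 a6 a7 a8
  row 3: a1 a2 a3 b34 b35 b36 a7 a8
Rows 1 and 2 agree on D; apply D→A, B and equate their A, B entries.
No row becomes fully distinguished — the join is lossy.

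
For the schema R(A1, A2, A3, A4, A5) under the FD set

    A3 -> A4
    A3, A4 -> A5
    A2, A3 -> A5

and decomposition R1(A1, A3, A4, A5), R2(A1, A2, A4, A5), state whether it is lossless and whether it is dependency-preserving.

Lossless test: (A1, A4, A5)⁺ = {A1, A4, A5}, which is a superkey of neither fragment — lossy.
Dependency preservation: A2, A3 → A5 is not contained in any single fragment, but the restricted closure of its left-hand side across the fragments still reaches the right-hand side; the remaining FDs each lie inside some fragment. All dependencies are preserved.

lossy but dependency-preserving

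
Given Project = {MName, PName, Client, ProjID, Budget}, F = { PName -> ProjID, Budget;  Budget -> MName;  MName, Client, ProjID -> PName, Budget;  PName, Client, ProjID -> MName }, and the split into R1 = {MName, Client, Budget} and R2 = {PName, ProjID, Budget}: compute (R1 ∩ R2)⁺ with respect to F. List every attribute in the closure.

R1 ∩ R2 = {Budget}.
Budget → MName applies, adding MName
Closure: {MName, Budget}.

MName, Budget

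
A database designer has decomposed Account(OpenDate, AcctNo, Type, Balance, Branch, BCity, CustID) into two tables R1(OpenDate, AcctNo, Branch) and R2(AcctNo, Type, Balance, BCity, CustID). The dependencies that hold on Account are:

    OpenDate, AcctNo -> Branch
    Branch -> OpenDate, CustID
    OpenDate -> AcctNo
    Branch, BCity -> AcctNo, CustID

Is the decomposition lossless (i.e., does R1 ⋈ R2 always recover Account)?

Common attributes: R1 ∩ R2 = {AcctNo}.
No dependency enlarges {AcctNo}, so (AcctNo)⁺ = {AcctNo}.
The closure contains neither all of R1 = {OpenDate, AcctNo, Branch} nor all of R2 = {AcctNo, Type, Balance, BCity, CustID}, so the common attributes are not a superkey of either fragment. The join is lossy.

No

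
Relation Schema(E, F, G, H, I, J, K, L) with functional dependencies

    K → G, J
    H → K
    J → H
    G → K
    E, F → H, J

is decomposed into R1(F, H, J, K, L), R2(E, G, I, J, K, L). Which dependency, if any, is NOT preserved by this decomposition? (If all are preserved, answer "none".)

E, F → H, J

Check E, F → H, J: no single fragment contains all of {E, F, H, J}, and the restricted closure of {E, F} across the fragments never reaches {H, J}.
K → G, J is preserved.
H → K is preserved.
J → H is preserved.
G → K is preserved.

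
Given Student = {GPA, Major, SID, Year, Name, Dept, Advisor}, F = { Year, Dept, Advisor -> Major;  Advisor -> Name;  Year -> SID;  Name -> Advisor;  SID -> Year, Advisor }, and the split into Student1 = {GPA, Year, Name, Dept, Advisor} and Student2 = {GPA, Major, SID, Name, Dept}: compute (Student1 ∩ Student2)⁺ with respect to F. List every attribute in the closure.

GPA, Name, Dept, Advisor

Student1 ∩ Student2 = {GPA, Name, Dept}.
Name → Advisor applies, adding Advisor
Closure: {GPA, Name, Dept, Advisor}.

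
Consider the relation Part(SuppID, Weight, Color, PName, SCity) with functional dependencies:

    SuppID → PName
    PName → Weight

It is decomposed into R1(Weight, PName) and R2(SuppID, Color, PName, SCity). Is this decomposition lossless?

Yes

Common attributes: R1 ∩ R2 = {PName}.
Closure of {PName}: PName → Weight applies, adding Weight. So (PName)⁺ = {Weight, PName}.
This closure contains every attribute of R1, so R1 ∩ R2 → R1. The join is lossless.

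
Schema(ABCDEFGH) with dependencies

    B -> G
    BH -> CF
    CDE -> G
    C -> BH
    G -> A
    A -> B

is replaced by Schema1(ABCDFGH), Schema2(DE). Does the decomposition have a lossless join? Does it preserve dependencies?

lossy but dependency-preserving

Lossless test: (D)⁺ = {D}, which is a superkey of neither fragment — lossy.
Dependency preservation: CDE → G is not contained in any single fragment, but the restricted closure of its left-hand side across the fragments still reaches the right-hand side; the remaining FDs each lie inside some fragment. All dependencies are preserved.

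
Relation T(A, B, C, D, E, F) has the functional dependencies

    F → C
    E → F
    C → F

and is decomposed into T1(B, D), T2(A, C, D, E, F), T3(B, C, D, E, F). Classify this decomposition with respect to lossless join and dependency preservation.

Lossless test (chase): applying each FD to every pair of rows produces no changes in the tableau, so no row becomes fully distinguished — the join is lossy.
Dependency preservation: every FD's attributes lie within a single fragment, so each can be enforced locally — preserved.

lossy but dependency-preserving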